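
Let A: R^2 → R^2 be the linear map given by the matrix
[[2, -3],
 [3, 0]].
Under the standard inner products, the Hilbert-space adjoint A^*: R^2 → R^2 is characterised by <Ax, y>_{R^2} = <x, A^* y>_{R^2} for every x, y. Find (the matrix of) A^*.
A^* = A^T =
[[2, 3],
 [-3, 0]]

For real matrices with standard dot products, the defining identity <Ax, y> = <x, A^* y> gives (Ax)^T y = x^T (A^*) y, i.e. x^T A^T y = x^T (A^*) y. Since this holds for all x, y, we must have A^* = A^T. Therefore
A^* =
[[2, 3],
 [-3, 0]].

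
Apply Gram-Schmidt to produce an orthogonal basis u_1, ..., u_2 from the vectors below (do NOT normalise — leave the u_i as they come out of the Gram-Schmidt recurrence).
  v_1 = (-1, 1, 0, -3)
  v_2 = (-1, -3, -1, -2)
Orthogonal basis:
  u_1 = (-1, 1, 0, -3)
  u_2 = (-7/11, -37/11, -1, -10/11)

Apply the Gram-Schmidt recurrence
  u_1 = v_1
  u_i = v_i − Σ_{j<i} ((v_i · u_j) / (u_j · u_j)) · u_j.

Step by step this gives:
  u_1 = (-1, 1, 0, -3)
  u_2 = (-7/11, -37/11, -1, -10/11)

Orthogonality check:
  u_2 · u_1 = 0 (should be 0)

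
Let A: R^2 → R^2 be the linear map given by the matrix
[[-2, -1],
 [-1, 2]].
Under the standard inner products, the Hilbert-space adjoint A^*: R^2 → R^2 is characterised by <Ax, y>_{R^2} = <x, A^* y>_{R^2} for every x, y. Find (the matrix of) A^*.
A^* = A^T =
[[-2, -1],
 [-1, 2]]

For real matrices with standard dot products, the defining identity <Ax, y> = <x, A^* y> gives (Ax)^T y = x^T (A^*) y, i.e. x^T A^T y = x^T (A^*) y. Since this holds for all x, y, we must have A^* = A^T. Therefore
A^* =
[[-2, -1],
 [-1, 2]].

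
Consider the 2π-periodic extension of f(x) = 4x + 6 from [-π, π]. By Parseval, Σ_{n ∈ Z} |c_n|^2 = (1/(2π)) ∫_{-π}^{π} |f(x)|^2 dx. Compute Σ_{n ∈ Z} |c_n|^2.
Σ |c_n|^2 = 16π^2/3 + 36

Expand and integrate term by term over [-π, π]:
  ∫ (4x)^2 dx = 16·(2π^3/3); ∫ 2·4·(6)·x dx = 0 (odd integrand); ∫ 6^2 dx = 36·2π.
So (1/(2π)) ∫_{-π}^{π} (4x + 6)^2 dx = 16π^2/3 + 36 = 16π^2/3 + 36.
Parseval ⇒ Σ |c_n|^2 = 16π^2/3 + 36.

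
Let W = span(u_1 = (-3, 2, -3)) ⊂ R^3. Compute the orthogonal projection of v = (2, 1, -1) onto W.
proj_W(v) = (3/22, -1/11, 3/22)

Set up U = [u_1 | ... | u_1] ∈ R^(3×1). The projector onto W = col(U) is P = U (U^T U)^(-1) U^T.
Compute U^T U =
  [22],
and U^T v = (-1).
Solve U^T U · c = U^T v for the coefficients: c = (-1/22). The projection is proj_W(v) = U c.
Check: (v - proj_W(v)) · u_1 = 0  (should be 0).
Result: proj_W(v) = (3/22, -1/11, 3/22).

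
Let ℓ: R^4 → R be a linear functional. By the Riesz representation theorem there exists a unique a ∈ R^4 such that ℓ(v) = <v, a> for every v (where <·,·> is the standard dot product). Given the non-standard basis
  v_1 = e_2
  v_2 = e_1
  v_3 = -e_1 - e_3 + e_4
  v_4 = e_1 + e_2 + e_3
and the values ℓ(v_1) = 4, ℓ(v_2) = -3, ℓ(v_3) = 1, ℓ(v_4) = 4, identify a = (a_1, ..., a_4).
a = (-3, 4, 3, 1)

Write a = (a_1, ..., a_4) in the standard basis. For each basis vector v_i, ℓ(v_i) = <v_i, a> is a linear equation in the a_j's. Collect the n equations into a matrix system V a = ℓ, where row i of V is v_i (expressed in the standard basis). Since V is invertible (lower-triangular with 1s on the diagonal, up to permutation), solve by back-substitution:
  V =
[[0, 1, 0, 0],
 [1, 0, 0, 0],
 [-1, 0, -1, 1],
 [1, 1, 1, 0]]
  V a = (4, -3, 1, 4)
Solving gives a = (-3, 4, 3, 1).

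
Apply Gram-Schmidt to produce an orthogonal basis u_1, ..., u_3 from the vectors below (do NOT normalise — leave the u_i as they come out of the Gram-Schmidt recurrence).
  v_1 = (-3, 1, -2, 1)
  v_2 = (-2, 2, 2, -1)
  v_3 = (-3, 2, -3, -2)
Orthogonal basis:
  u_1 = (-3, 1, -2, 1)
  u_2 = (-7/5, 9/5, 12/5, -6/5)
  u_3 = (21/62, 35/62, -49/31, -84/31)

Apply the Gram-Schmidt recurrence
  u_1 = v_1
  u_i = v_i − Σ_{j<i} ((v_i · u_j) / (u_j · u_j)) · u_j.

Step by step this gives:
  u_1 = (-3, 1, -2, 1)
  u_2 = (-7/5, 9/5, 12/5, -6/5)
  u_3 = (21/62, 35/62, -49/31, -84/31)

Orthogonality check:
  u_2 · u_1 = 0 (should be 0)
  u_3 · u_1 = 0 (should be 0)
  u_3 · u_2 = 0 (should be 0)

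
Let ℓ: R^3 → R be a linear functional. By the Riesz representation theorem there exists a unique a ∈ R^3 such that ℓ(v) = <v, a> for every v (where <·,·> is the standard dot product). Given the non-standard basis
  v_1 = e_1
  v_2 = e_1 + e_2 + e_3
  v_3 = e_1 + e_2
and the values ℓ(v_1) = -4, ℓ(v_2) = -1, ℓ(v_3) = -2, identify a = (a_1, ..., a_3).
a = (-4, 2, 1)

Write a = (a_1, ..., a_3) in the standard basis. For each basis vector v_i, ℓ(v_i) = <v_i, a> is a linear equation in the a_j's. Collect the n equations into a matrix system V a = ℓ, where row i of V is v_i (expressed in the standard basis). Since V is invertible (lower-triangular with 1s on the diagonal, up to permutation), solve by back-substitution:
  V =
[[1, 0, 0],
 [1, 1, 1],
 [1, 1, 0]]
  V a = (-4, -1, -2)
Solving gives a = (-4, 2, 1).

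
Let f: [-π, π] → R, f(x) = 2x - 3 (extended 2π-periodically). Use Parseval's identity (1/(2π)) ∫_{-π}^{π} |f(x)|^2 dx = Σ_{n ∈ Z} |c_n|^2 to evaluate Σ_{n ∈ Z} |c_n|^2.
Σ |c_n|^2 = 4π^2/3 + 9

Expand and integrate term by term over [-π, π]:
  ∫ (2x)^2 dx = 4·(2π^3/3); ∫ 2·2·(-3)·x dx = 0 (odd integrand); ∫ (-3)^2 dx = 9·2π.
So (1/(2π)) ∫_{-π}^{π} (2x - 3)^2 dx = 4π^2/3 + 9 = 4π^2/3 + 9.
Parseval ⇒ Σ |c_n|^2 = 4π^2/3 + 9.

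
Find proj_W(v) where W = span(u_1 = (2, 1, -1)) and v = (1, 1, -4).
proj_W(v) = (7/3, 7/6, -7/6)

Set up U = [u_1 | ... | u_1] ∈ R^(3×1). The projector onto W = col(U) is P = U (U^T U)^(-1) U^T.
Compute U^T U =
  [6],
and U^T v = (7).
Solve U^T U · c = U^T v for the coefficients: c = (7/6). The projection is proj_W(v) = U c.
Check: (v - proj_W(v)) · u_1 = 0  (should be 0).
Result: proj_W(v) = (7/3, 7/6, -7/6).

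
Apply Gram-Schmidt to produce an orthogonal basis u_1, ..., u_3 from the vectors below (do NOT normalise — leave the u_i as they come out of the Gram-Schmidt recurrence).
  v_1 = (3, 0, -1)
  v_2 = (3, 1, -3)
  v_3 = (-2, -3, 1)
Orthogonal basis:
  u_1 = (3, 0, -1)
  u_2 = (-3/5, 1, -9/5)
  u_3 = (-17/46, -51/23, -51/46)

Apply the Gram-Schmidt recurrence
  u_1 = v_1
  u_i = v_i − Σ_{j<i} ((v_i · u_j) / (u_j · u_j)) · u_j.

Step by step this gives:
  u_1 = (3, 0, -1)
  u_2 = (-3/5, 1, -9/5)
  u_3 = (-17/46, -51/23, -51/46)

Orthogonality check:
  u_2 · u_1 = 0 (should be 0)
  u_3 · u_1 = 0 (should be 0)
  u_3 · u_2 = 0 (should be 0)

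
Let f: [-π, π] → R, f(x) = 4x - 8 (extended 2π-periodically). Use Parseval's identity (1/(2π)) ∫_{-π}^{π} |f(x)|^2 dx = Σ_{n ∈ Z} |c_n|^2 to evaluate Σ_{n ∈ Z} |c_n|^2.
Σ |c_n|^2 = 16π^2/3 + 64

Expand and integrate term by term over [-π, π]:
  ∫ (4x)^2 dx = 16·(2π^3/3); ∫ 2·4·(-8)·x dx = 0 (odd integrand); ∫ (-8)^2 dx = 64·2π.
So (1/(2π)) ∫_{-π}^{π} (4x - 8)^2 dx = 16π^2/3 + 64 = 16π^2/3 + 64.
Parseval ⇒ Σ |c_n|^2 = 16π^2/3 + 64.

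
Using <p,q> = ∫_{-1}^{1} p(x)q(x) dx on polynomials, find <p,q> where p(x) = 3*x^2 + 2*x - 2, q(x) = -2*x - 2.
<p,q> = 4/3

Expand the product: p(x)·q(x) = -6*x^3 - 10*x^2 + 4.
∫_{-1}^{1} of each monomial x^k gives [2/(k+1) if k even, 0 if k odd]. Integrating term-by-term (or equivalently evaluating the antiderivative F(x) = -3*x^4/2 - 10*x^3/3 + 4*x at the endpoints):
  F(1) − F(−1) = -5/6 − (-13/6) = 4/3.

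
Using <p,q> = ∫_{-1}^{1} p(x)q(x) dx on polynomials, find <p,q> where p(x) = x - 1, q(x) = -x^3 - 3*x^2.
<p,q> = 8/5

Expand the product: p(x)·q(x) = -x^4 - 2*x^3 + 3*x^2.
∫_{-1}^{1} of each monomial x^k gives [2/(k+1) if k even, 0 if k odd]. Integrating term-by-term (or equivalently evaluating the antiderivative F(x) = -x^5/5 - x^4/2 + x^3 at the endpoints):
  F(1) − F(−1) = 3/10 − (-13/10) = 8/5.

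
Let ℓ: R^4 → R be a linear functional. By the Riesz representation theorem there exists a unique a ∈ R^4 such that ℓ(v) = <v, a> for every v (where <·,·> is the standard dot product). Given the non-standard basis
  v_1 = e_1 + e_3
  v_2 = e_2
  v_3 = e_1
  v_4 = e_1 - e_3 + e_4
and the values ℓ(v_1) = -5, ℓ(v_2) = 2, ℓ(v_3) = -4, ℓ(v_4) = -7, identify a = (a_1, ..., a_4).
a = (-4, 2, -1, -4)

Write a = (a_1, ..., a_4) in the standard basis. For each basis vector v_i, ℓ(v_i) = <v_i, a> is a linear equation in the a_j's. Collect the n equations into a matrix system V a = ℓ, where row i of V is v_i (expressed in the standard basis). Since V is invertible (lower-triangular with 1s on the diagonal, up to permutation), solve by back-substitution:
  V =
[[1, 0, 1, 0],
 [0, 1, 0, 0],
 [1, 0, 0, 0],
 [1, 0, -1, 1]]
  V a = (-5, 2, -4, -7)
Solving gives a = (-4, 2, -1, -4).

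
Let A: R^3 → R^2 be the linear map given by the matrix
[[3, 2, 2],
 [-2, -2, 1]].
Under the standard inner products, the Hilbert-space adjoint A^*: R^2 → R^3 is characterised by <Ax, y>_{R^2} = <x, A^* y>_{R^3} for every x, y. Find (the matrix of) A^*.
A^* = A^T =
[[3, -2],
 [2, -2],
 [2, 1]]

For real matrices with standard dot products, the defining identity <Ax, y> = <x, A^* y> gives (Ax)^T y = x^T (A^*) y, i.e. x^T A^T y = x^T (A^*) y. Since this holds for all x, y, we must have A^* = A^T. Therefore
A^* =
[[3, -2],
 [2, -2],
 [2, 1]].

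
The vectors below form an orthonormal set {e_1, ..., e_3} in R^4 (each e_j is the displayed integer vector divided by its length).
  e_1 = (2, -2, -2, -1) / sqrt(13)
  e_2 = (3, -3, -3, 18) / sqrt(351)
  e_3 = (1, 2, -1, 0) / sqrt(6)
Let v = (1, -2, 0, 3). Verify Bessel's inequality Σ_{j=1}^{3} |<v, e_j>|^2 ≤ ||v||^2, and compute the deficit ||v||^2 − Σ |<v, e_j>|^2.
Σ |<v, e_j>|^2 = 27/2; ||v||^2 = 14; deficit = 1/2

Write each e_j = u_j / sqrt(<u_j, u_j>) where u_j is the displayed integer vector. Then <v, e_j> = <v, u_j> / sqrt(<u_j, u_j>), so |<v, e_j>|^2 = <v, u_j>^2 / <u_j, u_j>.
Coefficients: <v, e_1> = 3/sqrt(13), <v, e_2> = 63/sqrt(351), <v, e_3> = -3/sqrt(6).
Square and sum: Σ |<v, e_j>|^2 = 27/2.
Compute ||v||^2 = v·v = 14.
Deficit = 14 − 27/2 = 1/2 ≥ 0, confirming Bessel's inequality. (The deficit equals ||v − Σ <v,e_j> e_j||^2, the squared distance from v to span{e_j}.)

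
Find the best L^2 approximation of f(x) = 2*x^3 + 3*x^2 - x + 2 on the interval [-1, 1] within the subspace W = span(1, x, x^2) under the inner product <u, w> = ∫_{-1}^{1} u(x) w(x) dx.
g(x) = 3*x^2 + x/5 + 2

The best approximation g ∈ W is the orthogonal projection of f onto W. Writing g = a_0 + a_1 x + a_2 x^2, the coefficients solve the normal equations G · a = b where
  G_{ij} = <φ_i, φ_j> and b_i = <f, φ_i>, with φ_0 = 1, φ_1 = x, φ_2 = x^2.
G =
  [2, 0, 2/3]
  [0, 2/3, 0]
  [2/3, 0, 2/5],
b = (6, 2/15, 38/15).
Solving gives a_0 = 2, a_1 = 1/5, a_2 = 3, so
  g(x) = 3*x^2 + x/5 + 2.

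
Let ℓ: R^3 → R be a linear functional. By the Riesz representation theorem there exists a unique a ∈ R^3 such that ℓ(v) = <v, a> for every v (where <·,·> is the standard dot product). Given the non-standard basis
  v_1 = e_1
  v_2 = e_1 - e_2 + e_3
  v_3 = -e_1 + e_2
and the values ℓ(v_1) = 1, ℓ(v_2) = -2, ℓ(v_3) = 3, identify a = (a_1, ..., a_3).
a = (1, 4, 1)

Write a = (a_1, ..., a_3) in the standard basis. For each basis vector v_i, ℓ(v_i) = <v_i, a> is a linear equation in the a_j's. Collect the n equations into a matrix system V a = ℓ, where row i of V is v_i (expressed in the standard basis). Since V is invertible (lower-triangular with 1s on the diagonal, up to permutation), solve by back-substitution:
  V =
[[1, 0, 0],
 [1, -1, 1],
 [-1, 1, 0]]
  V a = (1, -2, 3)
Solving gives a = (1, 4, 1).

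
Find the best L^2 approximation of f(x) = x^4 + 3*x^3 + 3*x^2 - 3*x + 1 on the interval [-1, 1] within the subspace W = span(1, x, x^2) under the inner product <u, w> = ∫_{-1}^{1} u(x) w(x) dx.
g(x) = 27*x^2/7 - 6*x/5 + 32/35

The best approximation g ∈ W is the orthogonal projection of f onto W. Writing g = a_0 + a_1 x + a_2 x^2, the coefficients solve the normal equations G · a = b where
  G_{ij} = <φ_i, φ_j> and b_i = <f, φ_i>, with φ_0 = 1, φ_1 = x, φ_2 = x^2.
G =
  [2, 0, 2/3]
  [0, 2/3, 0]
  [2/3, 0, 2/5],
b = (22/5, -4/5, 226/105).
Solving gives a_0 = 32/35, a_1 = -6/5, a_2 = 27/7, so
  g(x) = 27*x^2/7 - 6*x/5 + 32/35.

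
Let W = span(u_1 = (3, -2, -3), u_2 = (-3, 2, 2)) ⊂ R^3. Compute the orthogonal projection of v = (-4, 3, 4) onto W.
proj_W(v) = (-54/13, 36/13, 4)

Set up U = [u_1 | ... | u_2] ∈ R^(3×2). The projector onto W = col(U) is P = U (U^T U)^(-1) U^T.
Compute U^T U =
  [22, -19]
  [-19, 17],
and U^T v = (-30, 26).
Solve U^T U · c = U^T v for the coefficients: c = (-16/13, 2/13). The projection is proj_W(v) = U c.
Check: (v - proj_W(v)) · u_1 = 0  (should be 0).
Check: (v - proj_W(v)) · u_2 = 0  (should be 0).
Result: proj_W(v) = (-54/13, 36/13, 4).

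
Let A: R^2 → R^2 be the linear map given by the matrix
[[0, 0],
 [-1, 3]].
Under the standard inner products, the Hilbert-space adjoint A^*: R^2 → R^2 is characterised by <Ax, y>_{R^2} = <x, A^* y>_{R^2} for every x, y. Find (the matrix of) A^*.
A^* = A^T =
[[0, -1],
 [0, 3]]

For real matrices with standard dot products, the defining identity <Ax, y> = <x, A^* y> gives (Ax)^T y = x^T (A^*) y, i.e. x^T A^T y = x^T (A^*) y. Since this holds for all x, y, we must have A^* = A^T. Therefore
A^* =
[[0, -1],
 [0, 3]].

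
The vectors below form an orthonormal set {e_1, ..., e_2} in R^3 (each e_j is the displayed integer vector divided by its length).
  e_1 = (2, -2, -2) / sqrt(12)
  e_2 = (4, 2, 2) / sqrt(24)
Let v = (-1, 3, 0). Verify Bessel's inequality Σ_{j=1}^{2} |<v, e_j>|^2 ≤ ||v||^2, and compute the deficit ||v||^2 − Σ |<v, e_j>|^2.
Σ |<v, e_j>|^2 = 11/2; ||v||^2 = 10; deficit = 9/2

Write each e_j = u_j / sqrt(<u_j, u_j>) where u_j is the displayed integer vector. Then <v, e_j> = <v, u_j> / sqrt(<u_j, u_j>), so |<v, e_j>|^2 = <v, u_j>^2 / <u_j, u_j>.
Coefficients: <v, e_1> = -8/sqrt(12), <v, e_2> = 2/sqrt(24).
Square and sum: Σ |<v, e_j>|^2 = 11/2.
Compute ||v||^2 = v·v = 10.
Deficit = 10 − 11/2 = 9/2 ≥ 0, confirming Bessel's inequality. (The deficit equals ||v − Σ <v,e_j> e_j||^2, the squared distance from v to span{e_j}.)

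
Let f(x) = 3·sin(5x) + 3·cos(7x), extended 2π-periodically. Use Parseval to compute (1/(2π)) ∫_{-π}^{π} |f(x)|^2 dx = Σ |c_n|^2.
Σ |c_n|^2 = 9

Expand |f|^2 and use orthogonality of {sin(nx), cos(mx)} on [-π, π]:
  ∫_{-π}^{π} sin(nx)^2 dx = π, ∫ cos(mx)^2 dx = π, and cross terms integrate to 0.
So ∫_{-π}^{π} f(x)^2 dx = 3^2 · π + 3^2 · π = (9 + 9)π.
Divide by 2π: (9 + 9)/2 = 9.
By Parseval, this equals Σ |c_n|^2.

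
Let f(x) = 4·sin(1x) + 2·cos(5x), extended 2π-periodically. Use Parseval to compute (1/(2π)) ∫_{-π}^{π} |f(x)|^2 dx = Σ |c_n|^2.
Σ |c_n|^2 = 10

Expand |f|^2 and use orthogonality of {sin(nx), cos(mx)} on [-π, π]:
  ∫_{-π}^{π} sin(nx)^2 dx = π, ∫ cos(mx)^2 dx = π, and cross terms integrate to 0.
So ∫_{-π}^{π} f(x)^2 dx = 4^2 · π + 2^2 · π = (16 + 4)π.
Divide by 2π: (16 + 4)/2 = 10.
By Parseval, this equals Σ |c_n|^2.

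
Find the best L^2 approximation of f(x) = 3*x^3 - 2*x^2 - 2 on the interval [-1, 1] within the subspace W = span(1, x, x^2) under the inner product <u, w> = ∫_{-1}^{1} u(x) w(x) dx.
g(x) = -2*x^2 + 9*x/5 - 2

The best approximation g ∈ W is the orthogonal projection of f onto W. Writing g = a_0 + a_1 x + a_2 x^2, the coefficients solve the normal equations G · a = b where
  G_{ij} = <φ_i, φ_j> and b_i = <f, φ_i>, with φ_0 = 1, φ_1 = x, φ_2 = x^2.
G =
  [2, 0, 2/3]
  [0, 2/3, 0]
  [2/3, 0, 2/5],
b = (-16/3, 6/5, -32/15).
Solving gives a_0 = -2, a_1 = 9/5, a_2 = -2, so
  g(x) = -2*x^2 + 9*x/5 - 2.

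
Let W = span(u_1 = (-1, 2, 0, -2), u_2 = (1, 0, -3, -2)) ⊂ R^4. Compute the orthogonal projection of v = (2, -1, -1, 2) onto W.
proj_W(v) = (148/117, -230/117, -11/13, 164/117)

Set up U = [u_1 | ... | u_2] ∈ R^(4×2). The projector onto W = col(U) is P = U (U^T U)^(-1) U^T.
Compute U^T U =
  [9, 3]
  [3, 14],
and U^T v = (-8, 1).
Solve U^T U · c = U^T v for the coefficients: c = (-115/117, 11/39). The projection is proj_W(v) = U c.
Check: (v - proj_W(v)) · u_1 = 0  (should be 0).
Check: (v - proj_W(v)) · u_2 = 0  (should be 0).
Result: proj_W(v) = (148/117, -230/117, -11/13, 164/117).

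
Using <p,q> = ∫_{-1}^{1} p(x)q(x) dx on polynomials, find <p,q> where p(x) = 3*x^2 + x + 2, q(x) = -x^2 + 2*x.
<p,q> = -6/5

Expand the product: p(x)·q(x) = -3*x^4 + 5*x^3 + 4*x.
∫_{-1}^{1} of each monomial x^k gives [2/(k+1) if k even, 0 if k odd]. Integrating term-by-term (or equivalently evaluating the antiderivative F(x) = -3*x^5/5 + 5*x^4/4 + 2*x^2 at the endpoints):
  F(1) − F(−1) = 53/20 − (77/20) = -6/5.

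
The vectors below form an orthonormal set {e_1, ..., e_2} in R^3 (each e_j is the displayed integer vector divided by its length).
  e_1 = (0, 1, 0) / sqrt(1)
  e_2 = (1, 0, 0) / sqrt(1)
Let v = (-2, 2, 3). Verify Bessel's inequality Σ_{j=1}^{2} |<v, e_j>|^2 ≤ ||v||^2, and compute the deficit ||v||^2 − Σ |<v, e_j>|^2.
Σ |<v, e_j>|^2 = 8; ||v||^2 = 17; deficit = 9

Write each e_j = u_j / sqrt(<u_j, u_j>) where u_j is the displayed integer vector. Then <v, e_j> = <v, u_j> / sqrt(<u_j, u_j>), so |<v, e_j>|^2 = <v, u_j>^2 / <u_j, u_j>.
Coefficients: <v, e_1> = 2/sqrt(1), <v, e_2> = -2/sqrt(1).
Square and sum: Σ |<v, e_j>|^2 = 8.
Compute ||v||^2 = v·v = 17.
Deficit = 17 − 8 = 9 ≥ 0, confirming Bessel's inequality. (The deficit equals ||v − Σ <v,e_j> e_j||^2, the squared distance from v to span{e_j}.)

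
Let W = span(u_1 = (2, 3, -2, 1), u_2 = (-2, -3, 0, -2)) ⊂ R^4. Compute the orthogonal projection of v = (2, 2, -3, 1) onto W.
proj_W(v) = (140/81, 70/27, -218/81, 31/81)

Set up U = [u_1 | ... | u_2] ∈ R^(4×2). The projector onto W = col(U) is P = U (U^T U)^(-1) U^T.
Compute U^T U =
  [18, -15]
  [-15, 17],
and U^T v = (17, -12).
Solve U^T U · c = U^T v for the coefficients: c = (109/81, 13/27). The projection is proj_W(v) = U c.
Check: (v - proj_W(v)) · u_1 = 0  (should be 0).
Check: (v - proj_W(v)) · u_2 = 0  (should be 0).
Result: proj_W(v) = (140/81, 70/27, -218/81, 31/81).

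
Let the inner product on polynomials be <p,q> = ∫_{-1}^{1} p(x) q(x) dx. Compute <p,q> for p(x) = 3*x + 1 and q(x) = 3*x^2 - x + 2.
<p,q> = 4

Expand the product: p(x)·q(x) = 9*x^3 + 5*x + 2.
∫_{-1}^{1} of each monomial x^k gives [2/(k+1) if k even, 0 if k odd]. Integrating term-by-term (or equivalently evaluating the antiderivative F(x) = 9*x^4/4 + 5*x^2/2 + 2*x at the endpoints):
  F(1) − F(−1) = 27/4 − (11/4) = 4.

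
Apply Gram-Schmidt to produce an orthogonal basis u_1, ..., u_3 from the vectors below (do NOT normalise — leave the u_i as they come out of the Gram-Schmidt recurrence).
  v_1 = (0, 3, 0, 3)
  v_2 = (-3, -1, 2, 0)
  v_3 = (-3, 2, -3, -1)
Orthogonal basis:
  u_1 = (0, 3, 0, 3)
  u_2 = (-3, -1/2, 2, 1/2)
  u_3 = (-8/3, 14/9, -29/9, -14/9)

Apply the Gram-Schmidt recurrence
  u_1 = v_1
  u_i = v_i − Σ_{j<i} ((v_i · u_j) / (u_j · u_j)) · u_j.

Step by step this gives:
  u_1 = (0, 3, 0, 3)
  u_2 = (-3, -1/2, 2, 1/2)
  u_3 = (-8/3, 14/9, -29/9, -14/9)

Orthogonality check:
  u_2 · u_1 = 0 (should be 0)
  u_3 · u_1 = 0 (should be 0)
  u_3 · u_2 = 0 (should be 0)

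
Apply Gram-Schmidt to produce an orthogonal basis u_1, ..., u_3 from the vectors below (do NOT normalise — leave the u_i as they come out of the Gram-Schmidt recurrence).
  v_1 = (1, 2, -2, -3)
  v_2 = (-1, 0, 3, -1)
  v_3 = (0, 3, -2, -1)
Orthogonal basis:
  u_1 = (1, 2, -2, -3)
  u_2 = (-7/9, 4/9, 23/9, -5/3)
  u_3 = (-23/26, 150/91, -2/91, 149/182)

Apply the Gram-Schmidt recurrence
  u_1 = v_1
  u_i = v_i − Σ_{j<i} ((v_i · u_j) / (u_j · u_j)) · u_j.

Step by step this gives:
  u_1 = (1, 2, -2, -3)
  u_2 = (-7/9, 4/9, 23/9, -5/3)
  u_3 = (-23/26, 150/91, -2/91, 149/182)

Orthogonality check:
  u_2 · u_1 = 0 (should be 0)
  u_3 · u_1 = 0 (should be 0)
  u_3 · u_2 = 0 (should be 0)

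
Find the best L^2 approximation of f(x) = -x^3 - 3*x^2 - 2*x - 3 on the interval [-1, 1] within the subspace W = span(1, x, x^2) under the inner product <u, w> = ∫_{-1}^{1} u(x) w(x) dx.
g(x) = -3*x^2 - 13*x/5 - 3

The best approximation g ∈ W is the orthogonal projection of f onto W. Writing g = a_0 + a_1 x + a_2 x^2, the coefficients solve the normal equations G · a = b where
  G_{ij} = <φ_i, φ_j> and b_i = <f, φ_i>, with φ_0 = 1, φ_1 = x, φ_2 = x^2.
G =
  [2, 0, 2/3]
  [0, 2/3, 0]
  [2/3, 0, 2/5],
b = (-8, -26/15, -16/5).
Solving gives a_0 = -3, a_1 = -13/5, a_2 = -3, so
  g(x) = -3*x^2 - 13*x/5 - 3.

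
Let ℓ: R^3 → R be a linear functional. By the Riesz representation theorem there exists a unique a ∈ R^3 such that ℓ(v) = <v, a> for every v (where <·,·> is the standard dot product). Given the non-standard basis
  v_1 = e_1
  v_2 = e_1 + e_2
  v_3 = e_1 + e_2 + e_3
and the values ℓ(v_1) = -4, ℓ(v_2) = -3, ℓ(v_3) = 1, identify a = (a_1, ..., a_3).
a = (-4, 1, 4)

Write a = (a_1, ..., a_3) in the standard basis. For each basis vector v_i, ℓ(v_i) = <v_i, a> is a linear equation in the a_j's. Collect the n equations into a matrix system V a = ℓ, where row i of V is v_i (expressed in the standard basis). Since V is invertible (lower-triangular with 1s on the diagonal, up to permutation), solve by back-substitution:
  V =
[[1, 0, 0],
 [1, 1, 0],
 [1, 1, 1]]
  V a = (-4, -3, 1)
Solving gives a = (-4, 1, 4).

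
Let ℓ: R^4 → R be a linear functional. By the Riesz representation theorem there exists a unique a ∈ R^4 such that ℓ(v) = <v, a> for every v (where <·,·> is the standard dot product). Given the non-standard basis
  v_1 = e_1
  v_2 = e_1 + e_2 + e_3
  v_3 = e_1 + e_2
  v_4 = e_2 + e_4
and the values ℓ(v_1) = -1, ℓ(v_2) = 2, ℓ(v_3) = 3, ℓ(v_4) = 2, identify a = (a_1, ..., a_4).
a = (-1, 4, -1, -2)

Write a = (a_1, ..., a_4) in the standard basis. For each basis vector v_i, ℓ(v_i) = <v_i, a> is a linear equation in the a_j's. Collect the n equations into a matrix system V a = ℓ, where row i of V is v_i (expressed in the standard basis). Since V is invertible (lower-triangular with 1s on the diagonal, up to permutation), solve by back-substitution:
  V =
[[1, 0, 0, 0],
 [1, 1, 1, 0],
 [1, 1, 0, 0],
 [0, 1, 0, 1]]
  V a = (-1, 2, 3, 2)
Solving gives a = (-1, 4, -1, -2).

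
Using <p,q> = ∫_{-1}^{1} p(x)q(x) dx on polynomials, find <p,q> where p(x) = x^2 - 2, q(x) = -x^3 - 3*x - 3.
<p,q> = 10

Expand the product: p(x)·q(x) = -x^5 - x^3 - 3*x^2 + 6*x + 6.
∫_{-1}^{1} of each monomial x^k gives [2/(k+1) if k even, 0 if k odd]. Integrating term-by-term (or equivalently evaluating the antiderivative F(x) = -x^6/6 - x^4/4 - x^3 + 3*x^2 + 6*x at the endpoints):
  F(1) − F(−1) = 91/12 − (-29/12) = 10.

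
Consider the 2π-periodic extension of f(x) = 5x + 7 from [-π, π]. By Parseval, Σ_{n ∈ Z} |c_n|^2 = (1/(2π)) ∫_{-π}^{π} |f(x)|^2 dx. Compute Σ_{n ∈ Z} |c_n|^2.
Σ |c_n|^2 = 25π^2/3 + 49

Expand and integrate term by term over [-π, π]:
  ∫ (5x)^2 dx = 25·(2π^3/3); ∫ 2·5·(7)·x dx = 0 (odd integrand); ∫ 7^2 dx = 49·2π.
So (1/(2π)) ∫_{-π}^{π} (5x + 7)^2 dx = 25π^2/3 + 49 = 25π^2/3 + 49.
Parseval ⇒ Σ |c_n|^2 = 25π^2/3 + 49.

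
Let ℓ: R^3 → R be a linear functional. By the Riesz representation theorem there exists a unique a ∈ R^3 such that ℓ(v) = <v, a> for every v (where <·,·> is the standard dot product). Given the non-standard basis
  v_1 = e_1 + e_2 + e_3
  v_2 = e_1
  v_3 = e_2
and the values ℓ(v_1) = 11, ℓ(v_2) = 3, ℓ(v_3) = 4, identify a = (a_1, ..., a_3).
a = (3, 4, 4)

Write a = (a_1, ..., a_3) in the standard basis. For each basis vector v_i, ℓ(v_i) = <v_i, a> is a linear equation in the a_j's. Collect the n equations into a matrix system V a = ℓ, where row i of V is v_i (expressed in the standard basis). Since V is invertible (lower-triangular with 1s on the diagonal, up to permutation), solve by back-substitution:
  V =
[[1, 1, 1],
 [1, 0, 0],
 [0, 1, 0]]
  V a = (11, 3, 4)
Solving gives a = (3, 4, 4).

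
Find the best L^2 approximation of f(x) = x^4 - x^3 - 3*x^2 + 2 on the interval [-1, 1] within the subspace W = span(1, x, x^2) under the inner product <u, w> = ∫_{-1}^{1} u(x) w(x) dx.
g(x) = -15*x^2/7 - 3*x/5 + 67/35

The best approximation g ∈ W is the orthogonal projection of f onto W. Writing g = a_0 + a_1 x + a_2 x^2, the coefficients solve the normal equations G · a = b where
  G_{ij} = <φ_i, φ_j> and b_i = <f, φ_i>, with φ_0 = 1, φ_1 = x, φ_2 = x^2.
G =
  [2, 0, 2/3]
  [0, 2/3, 0]
  [2/3, 0, 2/5],
b = (12/5, -2/5, 44/105).
Solving gives a_0 = 67/35, a_1 = -3/5, a_2 = -15/7, so
  g(x) = -15*x^2/7 - 3*x/5 + 67/35.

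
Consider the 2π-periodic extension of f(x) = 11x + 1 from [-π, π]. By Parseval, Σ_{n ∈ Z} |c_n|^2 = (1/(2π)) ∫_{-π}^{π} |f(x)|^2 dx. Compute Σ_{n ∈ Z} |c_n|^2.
Σ |c_n|^2 = 121π^2/3 + 1

Expand and integrate term by term over [-π, π]:
  ∫ (11x)^2 dx = 121·(2π^3/3); ∫ 2·11·(1)·x dx = 0 (odd integrand); ∫ 1^2 dx = 1·2π.
So (1/(2π)) ∫_{-π}^{π} (11x + 1)^2 dx = 121π^2/3 + 1 = 121π^2/3 + 1.
Parseval ⇒ Σ |c_n|^2 = 121π^2/3 + 1.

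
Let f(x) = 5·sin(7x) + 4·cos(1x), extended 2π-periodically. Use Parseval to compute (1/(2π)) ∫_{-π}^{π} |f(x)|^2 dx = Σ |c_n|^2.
Σ |c_n|^2 = 41/2

Expand |f|^2 and use orthogonality of {sin(nx), cos(mx)} on [-π, π]:
  ∫_{-π}^{π} sin(nx)^2 dx = π, ∫ cos(mx)^2 dx = π, and cross terms integrate to 0.
So ∫_{-π}^{π} f(x)^2 dx = 5^2 · π + 4^2 · π = (25 + 16)π.
Divide by 2π: (25 + 16)/2 = 41/2.
By Parseval, this equals Σ |c_n|^2.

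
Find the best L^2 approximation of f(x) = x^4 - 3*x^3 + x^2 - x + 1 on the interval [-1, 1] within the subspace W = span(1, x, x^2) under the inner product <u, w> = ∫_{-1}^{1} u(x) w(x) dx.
g(x) = 13*x^2/7 - 14*x/5 + 32/35

The best approximation g ∈ W is the orthogonal projection of f onto W. Writing g = a_0 + a_1 x + a_2 x^2, the coefficients solve the normal equations G · a = b where
  G_{ij} = <φ_i, φ_j> and b_i = <f, φ_i>, with φ_0 = 1, φ_1 = x, φ_2 = x^2.
G =
  [2, 0, 2/3]
  [0, 2/3, 0]
  [2/3, 0, 2/5],
b = (46/15, -28/15, 142/105).
Solving gives a_0 = 32/35, a_1 = -14/5, a_2 = 13/7, so
  g(x) = 13*x^2/7 - 14*x/5 + 32/35.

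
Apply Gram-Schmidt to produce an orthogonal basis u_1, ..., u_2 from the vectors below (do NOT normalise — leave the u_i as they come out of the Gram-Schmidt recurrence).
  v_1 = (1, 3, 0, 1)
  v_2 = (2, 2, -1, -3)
Orthogonal basis:
  u_1 = (1, 3, 0, 1)
  u_2 = (17/11, 7/11, -1, -38/11)

Apply the Gram-Schmidt recurrence
  u_1 = v_1
  u_i = v_i − Σ_{j<i} ((v_i · u_j) / (u_j · u_j)) · u_j.

Step by step this gives:
  u_1 = (1, 3, 0, 1)
  u_2 = (17/11, 7/11, -1, -38/11)

Orthogonality check:
  u_2 · u_1 = 0 (should be 0)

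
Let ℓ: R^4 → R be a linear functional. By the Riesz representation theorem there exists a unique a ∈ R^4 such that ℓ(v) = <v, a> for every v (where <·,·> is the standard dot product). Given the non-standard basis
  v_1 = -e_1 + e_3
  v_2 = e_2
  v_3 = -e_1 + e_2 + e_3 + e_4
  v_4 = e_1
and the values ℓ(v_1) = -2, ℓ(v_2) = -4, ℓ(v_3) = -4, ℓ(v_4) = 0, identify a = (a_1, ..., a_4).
a = (0, -4, -2, 2)

Write a = (a_1, ..., a_4) in the standard basis. For each basis vector v_i, ℓ(v_i) = <v_i, a> is a linear equation in the a_j's. Collect the n equations into a matrix system V a = ℓ, where row i of V is v_i (expressed in the standard basis). Since V is invertible (lower-triangular with 1s on the diagonal, up to permutation), solve by back-substitution:
  V =
[[-1, 0, 1, 0],
 [0, 1, 0, 0],
 [-1, 1, 1, 1],
 [1, 0, 0, 0]]
  V a = (-2, -4, -4, 0)
Solving gives a = (0, -4, -2, 2).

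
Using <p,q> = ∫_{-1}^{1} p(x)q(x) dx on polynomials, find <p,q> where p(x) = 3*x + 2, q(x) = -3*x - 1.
<p,q> = -10

Expand the product: p(x)·q(x) = -9*x^2 - 9*x - 2.
∫_{-1}^{1} of each monomial x^k gives [2/(k+1) if k even, 0 if k odd]. Integrating term-by-term (or equivalently evaluating the antiderivative F(x) = -3*x^3 - 9*x^2/2 - 2*x at the endpoints):
  F(1) − F(−1) = -19/2 − (1/2) = -10.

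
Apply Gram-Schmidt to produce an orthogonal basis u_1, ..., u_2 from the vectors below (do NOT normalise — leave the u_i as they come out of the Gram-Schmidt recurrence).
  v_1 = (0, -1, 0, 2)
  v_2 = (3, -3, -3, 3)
Orthogonal basis:
  u_1 = (0, -1, 0, 2)
  u_2 = (3, -6/5, -3, -3/5)

Apply the Gram-Schmidt recurrence
  u_1 = v_1
  u_i = v_i − Σ_{j<i} ((v_i · u_j) / (u_j · u_j)) · u_j.

Step by step this gives:
  u_1 = (0, -1, 0, 2)
  u_2 = (3, -6/5, -3, -3/5)

Orthogonality check:
  u_2 · u_1 = 0 (should be 0)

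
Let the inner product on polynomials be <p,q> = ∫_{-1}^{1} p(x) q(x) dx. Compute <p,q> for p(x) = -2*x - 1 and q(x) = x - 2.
<p,q> = 8/3

Expand the product: p(x)·q(x) = -2*x^2 + 3*x + 2.
∫_{-1}^{1} of each monomial x^k gives [2/(k+1) if k even, 0 if k odd]. Integrating term-by-term (or equivalently evaluating the antiderivative F(x) = -2*x^3/3 + 3*x^2/2 + 2*x at the endpoints):
  F(1) − F(−1) = 17/6 − (1/6) = 8/3.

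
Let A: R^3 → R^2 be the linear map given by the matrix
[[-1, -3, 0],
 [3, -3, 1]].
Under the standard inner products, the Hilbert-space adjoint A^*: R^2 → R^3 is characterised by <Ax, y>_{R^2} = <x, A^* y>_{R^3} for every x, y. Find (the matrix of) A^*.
A^* = A^T =
[[-1, 3],
 [-3, -3],
 [0, 1]]

For real matrices with standard dot products, the defining identity <Ax, y> = <x, A^* y> gives (Ax)^T y = x^T (A^*) y, i.e. x^T A^T y = x^T (A^*) y. Since this holds for all x, y, we must have A^* = A^T. Therefore
A^* =
[[-1, 3],
 [-3, -3],
 [0, 1]].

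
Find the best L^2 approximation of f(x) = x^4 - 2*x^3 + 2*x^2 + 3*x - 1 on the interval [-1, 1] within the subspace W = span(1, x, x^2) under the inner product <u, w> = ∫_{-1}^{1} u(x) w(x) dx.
g(x) = 20*x^2/7 + 9*x/5 - 38/35

The best approximation g ∈ W is the orthogonal projection of f onto W. Writing g = a_0 + a_1 x + a_2 x^2, the coefficients solve the normal equations G · a = b where
  G_{ij} = <φ_i, φ_j> and b_i = <f, φ_i>, with φ_0 = 1, φ_1 = x, φ_2 = x^2.
G =
  [2, 0, 2/3]
  [0, 2/3, 0]
  [2/3, 0, 2/5],
b = (-4/15, 6/5, 44/105).
Solving gives a_0 = -38/35, a_1 = 9/5, a_2 = 20/7, so
  g(x) = 20*x^2/7 + 9*x/5 - 38/35.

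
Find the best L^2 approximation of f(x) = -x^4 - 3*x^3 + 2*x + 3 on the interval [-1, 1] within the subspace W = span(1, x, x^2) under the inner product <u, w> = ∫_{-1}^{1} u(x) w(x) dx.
g(x) = -6*x^2/7 + x/5 + 108/35

The best approximation g ∈ W is the orthogonal projection of f onto W. Writing g = a_0 + a_1 x + a_2 x^2, the coefficients solve the normal equations G · a = b where
  G_{ij} = <φ_i, φ_j> and b_i = <f, φ_i>, with φ_0 = 1, φ_1 = x, φ_2 = x^2.
G =
  [2, 0, 2/3]
  [0, 2/3, 0]
  [2/3, 0, 2/5],
b = (28/5, 2/15, 12/7).
Solving gives a_0 = 108/35, a_1 = 1/5, a_2 = -6/7, so
  g(x) = -6*x^2/7 + x/5 + 108/35.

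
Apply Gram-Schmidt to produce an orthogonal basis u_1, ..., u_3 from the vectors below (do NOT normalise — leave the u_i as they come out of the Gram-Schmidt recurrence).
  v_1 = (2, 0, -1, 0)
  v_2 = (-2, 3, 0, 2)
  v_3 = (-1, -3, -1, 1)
Orthogonal basis:
  u_1 = (2, 0, -1, 0)
  u_2 = (-2/5, 3, -4/5, 2)
  u_3 = (-53/69, -40/23, -106/69, 127/69)

Apply the Gram-Schmidt recurrence
  u_1 = v_1
  u_i = v_i − Σ_{j<i} ((v_i · u_j) / (u_j · u_j)) · u_j.

Step by step this gives:
  u_1 = (2, 0, -1, 0)
  u_2 = (-2/5, 3, -4/5, 2)
  u_3 = (-53/69, -40/23, -106/69, 127/69)

Orthogonality check:
  u_2 · u_1 = 0 (should be 0)
  u_3 · u_1 = 0 (should be 0)
  u_3 · u_2 = 0 (should be 0)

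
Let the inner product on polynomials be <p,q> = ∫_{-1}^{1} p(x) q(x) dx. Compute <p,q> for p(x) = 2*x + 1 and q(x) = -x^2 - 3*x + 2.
<p,q> = -2/3

Expand the product: p(x)·q(x) = -2*x^3 - 7*x^2 + x + 2.
∫_{-1}^{1} of each monomial x^k gives [2/(k+1) if k even, 0 if k odd]. Integrating term-by-term (or equivalently evaluating the antiderivative F(x) = -x^4/2 - 7*x^3/3 + x^2/2 + 2*x at the endpoints):
  F(1) − F(−1) = -1/3 − (1/3) = -2/3.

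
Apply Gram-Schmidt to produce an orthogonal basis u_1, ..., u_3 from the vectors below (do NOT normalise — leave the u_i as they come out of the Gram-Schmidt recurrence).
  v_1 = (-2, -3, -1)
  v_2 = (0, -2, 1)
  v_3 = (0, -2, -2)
Orthogonal basis:
  u_1 = (-2, -3, -1)
  u_2 = (5/7, -13/14, 19/14)
  u_3 = (4/3, -8/15, -16/15)

Apply the Gram-Schmidt recurrence
  u_1 = v_1
  u_i = v_i − Σ_{j<i} ((v_i · u_j) / (u_j · u_j)) · u_j.

Step by step this gives:
  u_1 = (-2, -3, -1)
  u_2 = (5/7, -13/14, 19/14)
  u_3 = (4/3, -8/15, -16/15)

Orthogonality check:
  u_2 · u_1 = 0 (should be 0)
  u_3 · u_1 = 0 (should be 0)
  u_3 · u_2 = 0 (should be 0)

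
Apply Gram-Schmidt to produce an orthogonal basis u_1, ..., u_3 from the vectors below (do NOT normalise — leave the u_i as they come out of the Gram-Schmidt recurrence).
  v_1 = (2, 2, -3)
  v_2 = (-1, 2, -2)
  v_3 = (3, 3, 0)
Orthogonal basis:
  u_1 = (2, 2, -3)
  u_2 = (-33/17, 18/17, -10/17)
  u_3 = (54/89, 189/89, 162/89)

Apply the Gram-Schmidt recurrence
  u_1 = v_1
  u_i = v_i − Σ_{j<i} ((v_i · u_j) / (u_j · u_j)) · u_j.

Step by step this gives:
  u_1 = (2, 2, -3)
  u_2 = (-33/17, 18/17, -10/17)
  u_3 = (54/89, 189/89, 162/89)

Orthogonality check:
  u_2 · u_1 = 0 (should be 0)
  u_3 · u_1 = 0 (should be 0)
  u_3 · u_2 = 0 (should be 0)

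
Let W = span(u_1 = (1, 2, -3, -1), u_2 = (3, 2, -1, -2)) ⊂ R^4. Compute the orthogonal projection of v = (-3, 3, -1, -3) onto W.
proj_W(v) = (-5/21, 22/21, -7/3, -1/7)

Set up U = [u_1 | ... | u_2] ∈ R^(4×2). The projector onto W = col(U) is P = U (U^T U)^(-1) U^T.
Compute U^T U =
  [15, 12]
  [12, 18],
and U^T v = (9, 4).
Solve U^T U · c = U^T v for the coefficients: c = (19/21, -8/21). The projection is proj_W(v) = U c.
Check: (v - proj_W(v)) · u_1 = 0  (should be 0).
Check: (v - proj_W(v)) · u_2 = 0  (should be 0).
Result: proj_W(v) = (-5/21, 22/21, -7/3, -1/7).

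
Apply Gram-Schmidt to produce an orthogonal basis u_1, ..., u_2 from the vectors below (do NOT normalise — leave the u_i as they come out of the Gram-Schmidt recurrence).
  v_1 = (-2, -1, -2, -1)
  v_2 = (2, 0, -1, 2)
Orthogonal basis:
  u_1 = (-2, -1, -2, -1)
  u_2 = (6/5, -2/5, -9/5, 8/5)

Apply the Gram-Schmidt recurrence
  u_1 = v_1
  u_i = v_i − Σ_{j<i} ((v_i · u_j) / (u_j · u_j)) · u_j.

Step by step this gives:
  u_1 = (-2, -1, -2, -1)
  u_2 = (6/5, -2/5, -9/5, 8/5)

Orthogonality check:
  u_2 · u_1 = 0 (should be 0)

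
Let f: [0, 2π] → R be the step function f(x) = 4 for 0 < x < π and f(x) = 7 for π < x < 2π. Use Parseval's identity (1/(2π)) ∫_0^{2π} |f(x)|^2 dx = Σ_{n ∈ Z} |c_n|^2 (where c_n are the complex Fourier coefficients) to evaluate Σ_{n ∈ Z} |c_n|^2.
Σ |c_n|^2 = 65/2

Parseval equates the L^2 energy of f (normalised by 1/(2π)) with the ℓ^2 sum of its Fourier coefficients: (1/(2π)) ∫_0^{2π} |f|^2 = Σ |c_n|^2.
Compute the left side: (1/(2π)) [∫_0^π 4^2 dx + ∫_π^{2π} 7^2 dx] = (1/(2π)) · (16π + 49π) = (16 + 49)/2 = 65/2.
So Σ_{n ∈ Z} |c_n|^2 = 65/2.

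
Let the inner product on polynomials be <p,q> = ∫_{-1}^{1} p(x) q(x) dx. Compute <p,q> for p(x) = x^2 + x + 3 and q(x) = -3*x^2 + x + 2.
<p,q> = 34/5

Expand the product: p(x)·q(x) = -3*x^4 - 2*x^3 - 6*x^2 + 5*x + 6.
∫_{-1}^{1} of each monomial x^k gives [2/(k+1) if k even, 0 if k odd]. Integrating term-by-term (or equivalently evaluating the antiderivative F(x) = -3*x^5/5 - x^4/2 - 2*x^3 + 5*x^2/2 + 6*x at the endpoints):
  F(1) − F(−1) = 27/5 − (-7/5) = 34/5.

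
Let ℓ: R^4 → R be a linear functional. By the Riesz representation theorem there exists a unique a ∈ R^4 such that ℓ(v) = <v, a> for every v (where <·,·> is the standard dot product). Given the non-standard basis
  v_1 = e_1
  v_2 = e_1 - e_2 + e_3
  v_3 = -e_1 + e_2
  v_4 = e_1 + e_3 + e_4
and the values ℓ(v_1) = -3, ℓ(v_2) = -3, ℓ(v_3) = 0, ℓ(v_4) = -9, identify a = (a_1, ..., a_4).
a = (-3, -3, -3, -3)

Write a = (a_1, ..., a_4) in the standard basis. For each basis vector v_i, ℓ(v_i) = <v_i, a> is a linear equation in the a_j's. Collect the n equations into a matrix system V a = ℓ, where row i of V is v_i (expressed in the standard basis). Since V is invertible (lower-triangular with 1s on the diagonal, up to permutation), solve by back-substitution:
  V =
[[1, 0, 0, 0],
 [1, -1, 1, 0],
 [-1, 1, 0, 0],
 [1, 0, 1, 1]]
  V a = (-3, -3, 0, -9)
Solving gives a = (-3, -3, -3, -3).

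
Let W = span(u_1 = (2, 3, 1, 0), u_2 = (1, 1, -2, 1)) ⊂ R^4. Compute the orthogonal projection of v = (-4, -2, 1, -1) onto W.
proj_W(v) = (-215/89, -279/89, 110/89, -87/89)

Set up U = [u_1 | ... | u_2] ∈ R^(4×2). The projector onto W = col(U) is P = U (U^T U)^(-1) U^T.
Compute U^T U =
  [14, 3]
  [3, 7],
and U^T v = (-13, -9).
Solve U^T U · c = U^T v for the coefficients: c = (-64/89, -87/89). The projection is proj_W(v) = U c.
Check: (v - proj_W(v)) · u_1 = 0  (should be 0).
Check: (v - proj_W(v)) · u_2 = 0  (should be 0).
Result: proj_W(v) = (-215/89, -279/89, 110/89, -87/89).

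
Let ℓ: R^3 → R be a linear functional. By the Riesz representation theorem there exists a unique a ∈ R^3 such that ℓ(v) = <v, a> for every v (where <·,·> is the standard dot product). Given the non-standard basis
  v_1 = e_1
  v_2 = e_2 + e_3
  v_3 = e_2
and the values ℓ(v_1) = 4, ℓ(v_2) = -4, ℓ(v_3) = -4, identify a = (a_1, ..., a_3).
a = (4, -4, 0)

Write a = (a_1, ..., a_3) in the standard basis. For each basis vector v_i, ℓ(v_i) = <v_i, a> is a linear equation in the a_j's. Collect the n equations into a matrix system V a = ℓ, where row i of V is v_i (expressed in the standard basis). Since V is invertible (lower-triangular with 1s on the diagonal, up to permutation), solve by back-substitution:
  V =
[[1, 0, 0],
 [0, 1, 1],
 [0, 1, 0]]
  V a = (4, -4, -4)
Solving gives a = (4, -4, 0).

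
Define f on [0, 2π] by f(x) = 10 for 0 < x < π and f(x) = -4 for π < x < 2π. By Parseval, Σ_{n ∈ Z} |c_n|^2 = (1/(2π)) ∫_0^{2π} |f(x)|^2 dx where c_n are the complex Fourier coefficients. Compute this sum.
Σ |c_n|^2 = 58

Parseval equates the L^2 energy of f (normalised by 1/(2π)) with the ℓ^2 sum of its Fourier coefficients: (1/(2π)) ∫_0^{2π} |f|^2 = Σ |c_n|^2.
Compute the left side: (1/(2π)) [∫_0^π 10^2 dx + ∫_π^{2π} (-4)^2 dx] = (1/(2π)) · (100π + 16π) = (100 + 16)/2 = 58.
So Σ_{n ∈ Z} |c_n|^2 = 58.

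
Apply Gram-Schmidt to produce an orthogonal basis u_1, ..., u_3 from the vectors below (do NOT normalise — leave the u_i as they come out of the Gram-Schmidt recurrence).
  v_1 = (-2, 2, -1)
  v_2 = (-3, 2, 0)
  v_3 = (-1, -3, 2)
Orthogonal basis:
  u_1 = (-2, 2, -1)
  u_2 = (-7/9, -2/9, 10/9)
  u_3 = (-14/17, -21/17, -14/17)

Apply the Gram-Schmidt recurrence
  u_1 = v_1
  u_i = v_i − Σ_{j<i} ((v_i · u_j) / (u_j · u_j)) · u_j.

Step by step this gives:
  u_1 = (-2, 2, -1)
  u_2 = (-7/9, -2/9, 10/9)
  u_3 = (-14/17, -21/17, -14/17)

Orthogonality check:
  u_2 · u_1 = 0 (should be 0)
  u_3 · u_1 = 0 (should be 0)
  u_3 · u_2 = 0 (should be 0)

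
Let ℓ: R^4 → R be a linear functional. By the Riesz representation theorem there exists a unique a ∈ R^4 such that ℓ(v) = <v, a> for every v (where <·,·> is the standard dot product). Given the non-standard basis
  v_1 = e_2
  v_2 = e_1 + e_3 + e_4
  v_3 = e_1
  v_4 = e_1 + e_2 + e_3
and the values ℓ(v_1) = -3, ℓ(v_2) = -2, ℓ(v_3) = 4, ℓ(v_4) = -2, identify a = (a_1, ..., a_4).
a = (4, -3, -3, -3)

Write a = (a_1, ..., a_4) in the standard basis. For each basis vector v_i, ℓ(v_i) = <v_i, a> is a linear equation in the a_j's. Collect the n equations into a matrix system V a = ℓ, where row i of V is v_i (expressed in the standard basis). Since V is invertible (lower-triangular with 1s on the diagonal, up to permutation), solve by back-substitution:
  V =
[[0, 1, 0, 0],
 [1, 0, 1, 1],
 [1, 0, 0, 0],
 [1, 1, 1, 0]]
  V a = (-3, -2, 4, -2)
Solving gives a = (4, -3, -3, -3).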